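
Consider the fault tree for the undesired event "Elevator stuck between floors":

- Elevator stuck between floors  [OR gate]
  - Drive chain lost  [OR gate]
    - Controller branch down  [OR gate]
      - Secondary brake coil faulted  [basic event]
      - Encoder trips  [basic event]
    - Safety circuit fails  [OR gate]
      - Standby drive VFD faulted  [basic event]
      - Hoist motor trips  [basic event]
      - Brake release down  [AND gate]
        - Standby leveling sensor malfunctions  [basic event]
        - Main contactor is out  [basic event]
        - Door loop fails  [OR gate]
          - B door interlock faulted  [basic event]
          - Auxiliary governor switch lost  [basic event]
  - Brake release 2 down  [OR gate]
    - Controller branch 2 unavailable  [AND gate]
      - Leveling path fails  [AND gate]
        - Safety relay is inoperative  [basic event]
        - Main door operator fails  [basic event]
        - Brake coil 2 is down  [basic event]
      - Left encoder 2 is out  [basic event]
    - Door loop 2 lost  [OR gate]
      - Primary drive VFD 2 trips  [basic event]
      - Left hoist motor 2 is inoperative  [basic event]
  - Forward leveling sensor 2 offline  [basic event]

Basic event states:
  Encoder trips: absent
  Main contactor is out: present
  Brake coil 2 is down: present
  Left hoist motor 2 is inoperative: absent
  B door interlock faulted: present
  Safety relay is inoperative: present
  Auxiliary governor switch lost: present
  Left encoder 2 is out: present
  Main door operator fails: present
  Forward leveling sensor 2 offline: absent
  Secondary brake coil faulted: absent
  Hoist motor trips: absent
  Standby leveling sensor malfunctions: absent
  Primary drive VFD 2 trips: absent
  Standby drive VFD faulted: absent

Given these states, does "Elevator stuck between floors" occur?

Yes

Controller branch down [OR]: Secondary brake coil faulted=not, Encoder trips=not → no input occurs → does not occur.
Door loop fails [OR]: B door interlock faulted=occurs, Auxiliary governor switch lost=occurs → at least one input occurs → occurs.
Brake release down [AND]: Standby leveling sensor malfunctions=not, Main contactor is out=occurs, Door loop fails=occurs → not all inputs occur → does not occur.
Safety circuit fails [OR]: Standby drive VFD faulted=not, Hoist motor trips=not, Brake release down=not → no input occurs → does not occur.
Drive chain lost [OR]: Controller branch down=not, Safety circuit fails=not → no input occurs → does not occur.
Leveling path fails [AND]: Safety relay is inoperative=occurs, Main door operator fails=occurs, Brake coil 2 is down=occurs → all inputs occur → occurs.
Controller branch 2 unavailable [AND]: Leveling path fails=occurs, Left encoder 2 is out=occurs → all inputs occur → occurs.
Door loop 2 lost [OR]: Primary drive VFD 2 trips=not, Left hoist motor 2 is inoperative=not → no input occurs → does not occur.
Brake release 2 down [OR]: Controller branch 2 unavailable=occurs, Door loop 2 lost=not → at least one input occurs → occurs.
Elevator stuck between floors [OR]: Drive chain lost=not, Brake release 2 down=occurs, Forward leveling sensor 2 offline=not → at least one input occurs → occurs.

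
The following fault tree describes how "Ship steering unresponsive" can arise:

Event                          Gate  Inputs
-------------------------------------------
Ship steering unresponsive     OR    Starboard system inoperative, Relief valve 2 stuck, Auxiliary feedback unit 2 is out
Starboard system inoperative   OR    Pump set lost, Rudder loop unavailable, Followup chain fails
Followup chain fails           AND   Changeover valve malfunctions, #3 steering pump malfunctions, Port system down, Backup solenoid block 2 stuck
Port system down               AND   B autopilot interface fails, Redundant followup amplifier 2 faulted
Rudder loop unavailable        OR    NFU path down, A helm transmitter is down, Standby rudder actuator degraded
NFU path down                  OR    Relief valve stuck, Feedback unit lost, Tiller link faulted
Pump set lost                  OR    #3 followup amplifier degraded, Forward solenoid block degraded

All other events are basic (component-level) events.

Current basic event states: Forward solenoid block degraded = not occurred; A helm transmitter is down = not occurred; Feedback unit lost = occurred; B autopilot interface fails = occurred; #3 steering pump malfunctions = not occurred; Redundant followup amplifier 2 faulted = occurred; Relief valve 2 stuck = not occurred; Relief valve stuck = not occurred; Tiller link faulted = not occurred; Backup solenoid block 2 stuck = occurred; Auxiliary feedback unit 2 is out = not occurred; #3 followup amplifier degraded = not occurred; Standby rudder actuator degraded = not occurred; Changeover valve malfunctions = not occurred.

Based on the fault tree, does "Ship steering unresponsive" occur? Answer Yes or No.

Yes

Pump set lost [OR]: #3 followup amplifier degraded=not, Forward solenoid block degraded=not → no input occurs → does not occur.
NFU path down [OR]: Relief valve stuck=not, Feedback unit lost=occurs, Tiller link faulted=not → at least one input occurs → occurs.
Rudder loop unavailable [OR]: NFU path down=occurs, A helm transmitter is down=not, Standby rudder actuator degraded=not → at least one input occurs → occurs.
Port system down [AND]: B autopilot interface fails=occurs, Redundant followup amplifier 2 faulted=occurs → all inputs occur → occurs.
Followup chain fails [AND]: Changeover valve malfunctions=not, #3 steering pump malfunctions=not, Port system down=occurs, Backup solenoid block 2 stuck=occurs → not all inputs occur → does not occur.
Starboard system inoperative [OR]: Pump set lost=not, Rudder loop unavailable=occurs, Followup chain fails=not → at least one input occurs → occurs.
Ship steering unresponsive [OR]: Starboard system inoperative=occurs, Relief valve 2 stuck=not, Auxiliary feedback unit 2 is out=not → at least one input occurs → occurs.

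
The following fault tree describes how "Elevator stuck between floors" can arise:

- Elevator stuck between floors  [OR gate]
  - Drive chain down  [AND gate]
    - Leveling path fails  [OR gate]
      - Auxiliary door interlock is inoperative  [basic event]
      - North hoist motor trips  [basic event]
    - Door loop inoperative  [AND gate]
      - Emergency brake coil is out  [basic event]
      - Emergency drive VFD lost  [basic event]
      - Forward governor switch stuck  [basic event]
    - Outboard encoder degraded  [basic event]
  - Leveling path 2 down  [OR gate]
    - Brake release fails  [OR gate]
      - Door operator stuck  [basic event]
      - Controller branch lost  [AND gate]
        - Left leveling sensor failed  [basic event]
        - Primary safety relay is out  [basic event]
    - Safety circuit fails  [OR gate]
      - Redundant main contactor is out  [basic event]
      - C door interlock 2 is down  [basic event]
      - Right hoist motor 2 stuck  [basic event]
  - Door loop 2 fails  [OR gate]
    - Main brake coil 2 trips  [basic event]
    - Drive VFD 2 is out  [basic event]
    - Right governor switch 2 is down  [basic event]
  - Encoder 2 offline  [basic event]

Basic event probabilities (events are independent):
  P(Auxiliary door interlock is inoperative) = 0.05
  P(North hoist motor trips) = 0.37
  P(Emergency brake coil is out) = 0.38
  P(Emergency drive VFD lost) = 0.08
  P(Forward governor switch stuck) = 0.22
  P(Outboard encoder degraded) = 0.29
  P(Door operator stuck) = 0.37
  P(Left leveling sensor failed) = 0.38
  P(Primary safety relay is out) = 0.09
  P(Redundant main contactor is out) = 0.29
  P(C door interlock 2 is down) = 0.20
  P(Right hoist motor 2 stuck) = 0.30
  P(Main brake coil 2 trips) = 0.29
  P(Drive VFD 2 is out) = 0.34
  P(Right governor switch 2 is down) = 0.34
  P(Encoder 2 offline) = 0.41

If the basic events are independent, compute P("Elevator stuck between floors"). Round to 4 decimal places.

P(Leveling path fails) [OR] = 1 − (1−0.05) × (1−0.37) = 0.401500
P(Door loop inoperative) [AND] = 0.38 × 0.08 × 0.22 = 0.006688
P(Drive chain down) [AND] = 0.401500 × 0.006688 × 0.29 = 0.000779
P(Controller branch lost) [AND] = 0.38 × 0.09 = 0.034200
P(Brake release fails) [OR] = 1 − (1−0.37) × (1−0.034200) = 0.391546
P(Safety circuit fails) [OR] = 1 − (1−0.29) × (1−0.20) × (1−0.30) = 0.602400
P(Leveling path 2 down) [OR] = 1 − (1−0.391546) × (1−0.602400) = 0.758079
P(Door loop 2 fails) [OR] = 1 − (1−0.29) × (1−0.34) × (1−0.34) = 0.690724
P(Elevator stuck between floors) [OR] = 1 − (1−0.000779) × (1−0.758079) × (1−0.690724) × (1−0.41) = 0.955890
Rounded to 4 decimal places: P(Elevator stuck between floors) ≈ 0.9559.

0.9559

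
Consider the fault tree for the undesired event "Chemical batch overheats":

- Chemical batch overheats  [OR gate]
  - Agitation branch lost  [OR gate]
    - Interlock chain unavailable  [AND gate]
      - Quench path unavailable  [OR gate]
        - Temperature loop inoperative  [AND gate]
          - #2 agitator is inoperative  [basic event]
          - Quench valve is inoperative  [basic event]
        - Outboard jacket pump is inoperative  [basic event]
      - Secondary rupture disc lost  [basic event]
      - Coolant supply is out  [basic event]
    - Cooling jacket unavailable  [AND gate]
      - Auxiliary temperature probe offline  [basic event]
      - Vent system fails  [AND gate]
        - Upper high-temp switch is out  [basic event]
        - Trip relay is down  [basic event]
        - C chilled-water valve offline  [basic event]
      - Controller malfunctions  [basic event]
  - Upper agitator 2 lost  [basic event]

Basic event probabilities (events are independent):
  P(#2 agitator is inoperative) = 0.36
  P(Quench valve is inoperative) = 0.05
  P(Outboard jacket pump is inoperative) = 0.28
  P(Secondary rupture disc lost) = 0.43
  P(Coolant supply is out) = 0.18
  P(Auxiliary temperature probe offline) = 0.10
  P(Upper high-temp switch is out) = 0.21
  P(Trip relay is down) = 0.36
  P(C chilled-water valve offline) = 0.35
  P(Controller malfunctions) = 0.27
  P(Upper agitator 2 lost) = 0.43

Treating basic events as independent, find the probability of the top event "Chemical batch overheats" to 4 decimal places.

P(Temperature loop inoperative) [AND] = 0.36 × 0.05 = 0.018000
P(Quench path unavailable) [OR] = 1 − (1−0.018000) × (1−0.28) = 0.292960
P(Interlock chain unavailable) [AND] = 0.292960 × 0.43 × 0.18 = 0.022675
P(Vent system fails) [AND] = 0.21 × 0.36 × 0.35 = 0.026460
P(Cooling jacket unavailable) [AND] = 0.10 × 0.026460 × 0.27 = 0.000714
P(Agitation branch lost) [OR] = 1 − (1−0.022675) × (1−0.000714) = 0.023373
P(Chemical batch overheats) [OR] = 1 − (1−0.023373) × (1−0.43) = 0.443323
Rounded to 4 decimal places: P(Chemical batch overheats) ≈ 0.4433.

0.4433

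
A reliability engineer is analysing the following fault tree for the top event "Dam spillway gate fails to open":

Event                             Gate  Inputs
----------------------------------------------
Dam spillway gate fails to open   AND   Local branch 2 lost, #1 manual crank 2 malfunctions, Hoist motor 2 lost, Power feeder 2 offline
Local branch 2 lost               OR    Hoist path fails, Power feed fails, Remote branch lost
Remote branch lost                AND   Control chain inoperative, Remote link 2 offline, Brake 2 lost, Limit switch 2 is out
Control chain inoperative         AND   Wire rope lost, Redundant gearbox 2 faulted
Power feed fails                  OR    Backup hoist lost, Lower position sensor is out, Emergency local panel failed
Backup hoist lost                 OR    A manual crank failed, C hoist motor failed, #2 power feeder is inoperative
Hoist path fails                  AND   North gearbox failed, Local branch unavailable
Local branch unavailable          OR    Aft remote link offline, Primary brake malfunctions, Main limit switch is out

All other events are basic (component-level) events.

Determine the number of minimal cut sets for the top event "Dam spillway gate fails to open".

9

Local branch unavailable [OR]: union of children's cut sets → 3 cut set(s).
Hoist path fails [AND]: one cut set from each child combined → 1 × 3 = 3 cut set(s).
Backup hoist lost [OR]: union of children's cut sets → 3 cut set(s).
Power feed fails [OR]: union of children's cut sets → 5 cut set(s).
Control chain inoperative [AND]: one cut set from each child combined → 1 × 1 = 1 cut set(s).
Remote branch lost [AND]: one cut set from each child combined → 1 × 1 × 1 × 1 = 1 cut set(s).
Local branch 2 lost [OR]: union of children's cut sets → 9 cut set(s).
Dam spillway gate fails to open [AND]: one cut set from each child combined → 9 × 1 × 1 × 1 = 9 cut set(s).
Minimal cut sets: {#1 manual crank 2 malfunctions, Aft remote link offline, Hoist motor 2 lost, North gearbox failed, Power feeder 2 offline}; {#1 manual crank 2 malfunctions, Hoist motor 2 lost, North gearbox failed, Power feeder 2 offline, Primary brake malfunctions}; {#1 manual crank 2 malfunctions, Hoist motor 2 lost, Main limit switch is out, North gearbox failed, Power feeder 2 offline}; {#1 manual crank 2 malfunctions, A manual crank failed, Hoist motor 2 lost, Power feeder 2 offline}; {#1 manual crank 2 malfunctions, C hoist motor failed, Hoist motor 2 lost, Power feeder 2 offline}; {#1 manual crank 2 malfunctions, #2 power feeder is inoperative, Hoist motor 2 lost, Power feeder 2 offline}; {#1 manual crank 2 malfunctions, Hoist motor 2 lost, Lower position sensor is out, Power feeder 2 offline}; {#1 manual crank 2 malfunctions, Emergency local panel failed, Hoist motor 2 lost, Power feeder 2 offline}; {#1 manual crank 2 malfunctions, Brake 2 lost, Hoist motor 2 lost, Limit switch 2 is out, Power feeder 2 offline, Redundant gearbox 2 faulted, Remote link 2 offline, Wire rope lost}.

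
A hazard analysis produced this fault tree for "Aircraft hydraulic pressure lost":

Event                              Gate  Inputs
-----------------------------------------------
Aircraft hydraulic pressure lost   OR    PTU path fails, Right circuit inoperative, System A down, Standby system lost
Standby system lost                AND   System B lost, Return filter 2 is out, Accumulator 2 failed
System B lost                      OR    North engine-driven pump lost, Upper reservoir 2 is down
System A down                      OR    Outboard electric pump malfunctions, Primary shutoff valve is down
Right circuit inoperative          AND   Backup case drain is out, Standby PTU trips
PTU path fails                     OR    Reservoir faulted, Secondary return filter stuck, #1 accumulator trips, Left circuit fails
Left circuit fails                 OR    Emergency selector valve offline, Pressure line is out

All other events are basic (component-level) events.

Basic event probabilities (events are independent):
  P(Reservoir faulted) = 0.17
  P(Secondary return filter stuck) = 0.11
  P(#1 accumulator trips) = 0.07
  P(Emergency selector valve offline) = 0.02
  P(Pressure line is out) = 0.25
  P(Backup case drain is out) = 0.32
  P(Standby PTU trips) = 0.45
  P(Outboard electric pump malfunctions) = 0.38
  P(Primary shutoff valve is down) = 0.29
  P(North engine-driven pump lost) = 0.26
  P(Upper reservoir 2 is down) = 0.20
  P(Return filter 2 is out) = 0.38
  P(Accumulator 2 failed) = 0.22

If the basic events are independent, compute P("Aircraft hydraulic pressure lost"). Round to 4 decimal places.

0.8162

P(Left circuit fails) [OR] = 1 − (1−0.02) × (1−0.25) = 0.265000
P(PTU path fails) [OR] = 1 − (1−0.17) × (1−0.11) × (1−0.07) × (1−0.265000) = 0.495062
P(Right circuit inoperative) [AND] = 0.32 × 0.45 = 0.144000
P(System A down) [OR] = 1 − (1−0.38) × (1−0.29) = 0.559800
P(System B lost) [OR] = 1 − (1−0.26) × (1−0.20) = 0.408000
P(Standby system lost) [AND] = 0.408000 × 0.38 × 0.22 = 0.034109
P(Aircraft hydraulic pressure lost) [OR] = 1 − (1−0.495062) × (1−0.144000) × (1−0.559800) × (1−0.034109) = 0.816223
Rounded to 4 decimal places: P(Aircraft hydraulic pressure lost) ≈ 0.8162.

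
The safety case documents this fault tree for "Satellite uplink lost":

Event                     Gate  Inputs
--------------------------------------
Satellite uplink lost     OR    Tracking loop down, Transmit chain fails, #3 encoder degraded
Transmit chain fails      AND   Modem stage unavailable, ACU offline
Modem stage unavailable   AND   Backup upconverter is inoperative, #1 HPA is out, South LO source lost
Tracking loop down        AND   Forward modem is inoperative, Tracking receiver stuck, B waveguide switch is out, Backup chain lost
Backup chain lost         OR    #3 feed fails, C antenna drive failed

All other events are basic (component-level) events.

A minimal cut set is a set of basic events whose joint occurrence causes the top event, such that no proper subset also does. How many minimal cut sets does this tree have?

Backup chain lost [OR]: union of children's cut sets → 2 cut set(s).
Tracking loop down [AND]: one cut set from each child combined → 1 × 1 × 1 × 2 = 2 cut set(s).
Modem stage unavailable [AND]: one cut set from each child combined → 1 × 1 × 1 = 1 cut set(s).
Transmit chain fails [AND]: one cut set from each child combined → 1 × 1 = 1 cut set(s).
Satellite uplink lost [OR]: union of children's cut sets → 4 cut set(s).
Minimal cut sets: {#3 feed fails, B waveguide switch is out, Forward modem is inoperative, Tracking receiver stuck}; {B waveguide switch is out, C antenna drive failed, Forward modem is inoperative, Tracking receiver stuck}; {#1 HPA is out, ACU offline, Backup upconverter is inoperative, South LO source lost}; {#3 encoder degraded}.

4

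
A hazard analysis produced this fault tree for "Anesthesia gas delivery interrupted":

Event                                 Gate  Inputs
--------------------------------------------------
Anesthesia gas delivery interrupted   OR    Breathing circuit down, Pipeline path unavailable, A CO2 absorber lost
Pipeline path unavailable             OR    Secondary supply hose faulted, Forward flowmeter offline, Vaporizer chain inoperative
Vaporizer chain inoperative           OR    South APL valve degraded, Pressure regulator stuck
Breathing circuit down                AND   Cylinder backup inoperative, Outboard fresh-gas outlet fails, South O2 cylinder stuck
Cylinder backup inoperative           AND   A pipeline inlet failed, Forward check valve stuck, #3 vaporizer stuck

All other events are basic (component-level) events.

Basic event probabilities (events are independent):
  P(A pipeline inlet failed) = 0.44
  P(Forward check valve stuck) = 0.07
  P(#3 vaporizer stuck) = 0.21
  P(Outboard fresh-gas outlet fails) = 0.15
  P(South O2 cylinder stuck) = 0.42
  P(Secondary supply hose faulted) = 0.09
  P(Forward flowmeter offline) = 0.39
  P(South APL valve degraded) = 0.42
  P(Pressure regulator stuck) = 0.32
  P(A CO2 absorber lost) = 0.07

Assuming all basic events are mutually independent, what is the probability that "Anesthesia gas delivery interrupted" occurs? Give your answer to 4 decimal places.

P(Cylinder backup inoperative) [AND] = 0.44 × 0.07 × 0.21 = 0.006468
P(Breathing circuit down) [AND] = 0.006468 × 0.15 × 0.42 = 0.000407
P(Vaporizer chain inoperative) [OR] = 1 − (1−0.42) × (1−0.32) = 0.605600
P(Pipeline path unavailable) [OR] = 1 − (1−0.09) × (1−0.39) × (1−0.605600) = 0.781069
P(Anesthesia gas delivery interrupted) [OR] = 1 − (1−0.000407) × (1−0.781069) × (1−0.07) = 0.796477
Rounded to 4 decimal places: P(Anesthesia gas delivery interrupted) ≈ 0.7965.

0.7965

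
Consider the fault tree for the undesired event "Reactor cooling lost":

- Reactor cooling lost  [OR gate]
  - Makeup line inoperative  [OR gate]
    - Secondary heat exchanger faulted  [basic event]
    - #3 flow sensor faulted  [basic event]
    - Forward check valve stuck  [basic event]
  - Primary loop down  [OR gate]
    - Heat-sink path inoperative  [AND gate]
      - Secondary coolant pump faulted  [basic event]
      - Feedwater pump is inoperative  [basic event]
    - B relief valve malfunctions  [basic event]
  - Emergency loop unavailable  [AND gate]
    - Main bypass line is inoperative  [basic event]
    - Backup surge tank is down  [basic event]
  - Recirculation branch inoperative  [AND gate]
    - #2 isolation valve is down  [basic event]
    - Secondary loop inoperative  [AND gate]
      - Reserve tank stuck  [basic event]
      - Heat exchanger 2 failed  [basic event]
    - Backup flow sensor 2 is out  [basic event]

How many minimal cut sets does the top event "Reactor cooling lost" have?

7

Makeup line inoperative [OR]: union of children's cut sets → 3 cut set(s).
Heat-sink path inoperative [AND]: one cut set from each child combined → 1 × 1 = 1 cut set(s).
Primary loop down [OR]: union of children's cut sets → 2 cut set(s).
Emergency loop unavailable [AND]: one cut set from each child combined → 1 × 1 = 1 cut set(s).
Secondary loop inoperative [AND]: one cut set from each child combined → 1 × 1 = 1 cut set(s).
Recirculation branch inoperative [AND]: one cut set from each child combined → 1 × 1 × 1 = 1 cut set(s).
Reactor cooling lost [OR]: union of children's cut sets → 7 cut set(s).
Minimal cut sets: {Secondary heat exchanger faulted}; {#3 flow sensor faulted}; {Forward check valve stuck}; {Feedwater pump is inoperative, Secondary coolant pump faulted}; {B relief valve malfunctions}; {Backup surge tank is down, Main bypass line is inoperative}; {#2 isolation valve is down, Backup flow sensor 2 is out, Heat exchanger 2 failed, Reserve tank stuck}.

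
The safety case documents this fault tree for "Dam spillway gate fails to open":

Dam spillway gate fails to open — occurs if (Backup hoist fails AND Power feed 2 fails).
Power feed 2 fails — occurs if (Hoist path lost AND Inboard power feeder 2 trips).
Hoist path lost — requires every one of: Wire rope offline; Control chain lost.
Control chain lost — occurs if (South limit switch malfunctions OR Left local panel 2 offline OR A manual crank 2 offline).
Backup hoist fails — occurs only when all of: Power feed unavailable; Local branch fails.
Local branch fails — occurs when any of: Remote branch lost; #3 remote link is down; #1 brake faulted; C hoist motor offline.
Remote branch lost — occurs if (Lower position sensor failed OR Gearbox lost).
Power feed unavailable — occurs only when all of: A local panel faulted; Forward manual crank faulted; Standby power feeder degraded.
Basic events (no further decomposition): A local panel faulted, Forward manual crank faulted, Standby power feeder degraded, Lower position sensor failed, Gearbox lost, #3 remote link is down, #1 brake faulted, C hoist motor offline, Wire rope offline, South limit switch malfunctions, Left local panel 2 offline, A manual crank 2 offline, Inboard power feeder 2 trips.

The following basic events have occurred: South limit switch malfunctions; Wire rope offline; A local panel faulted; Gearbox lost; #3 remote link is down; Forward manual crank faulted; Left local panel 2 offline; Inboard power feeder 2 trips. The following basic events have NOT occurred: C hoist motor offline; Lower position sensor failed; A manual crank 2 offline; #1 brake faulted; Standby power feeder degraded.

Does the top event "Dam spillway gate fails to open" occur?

Power feed unavailable [AND]: A local panel faulted=occurs, Forward manual crank faulted=occurs, Standby power feeder degraded=not → not all inputs occur → does not occur.
Remote branch lost [OR]: Lower position sensor failed=not, Gearbox lost=occurs → at least one input occurs → occurs.
Local branch fails [OR]: Remote branch lost=occurs, #3 remote link is down=occurs, #1 brake faulted=not, C hoist motor offline=not → at least one input occurs → occurs.
Backup hoist fails [AND]: Power feed unavailable=not, Local branch fails=occurs → not all inputs occur → does not occur.
Control chain lost [OR]: South limit switch malfunctions=occurs, Left local panel 2 offline=occurs, A manual crank 2 offline=not → at least one input occurs → occurs.
Hoist path lost [AND]: Wire rope offline=occurs, Control chain lost=occurs → all inputs occur → occurs.
Power feed 2 fails [AND]: Hoist path lost=occurs, Inboard power feeder 2 trips=occurs → all inputs occur → occurs.
Dam spillway gate fails to open [AND]: Backup hoist fails=not, Power feed 2 fails=occurs → not all inputs occur → does not occur.

No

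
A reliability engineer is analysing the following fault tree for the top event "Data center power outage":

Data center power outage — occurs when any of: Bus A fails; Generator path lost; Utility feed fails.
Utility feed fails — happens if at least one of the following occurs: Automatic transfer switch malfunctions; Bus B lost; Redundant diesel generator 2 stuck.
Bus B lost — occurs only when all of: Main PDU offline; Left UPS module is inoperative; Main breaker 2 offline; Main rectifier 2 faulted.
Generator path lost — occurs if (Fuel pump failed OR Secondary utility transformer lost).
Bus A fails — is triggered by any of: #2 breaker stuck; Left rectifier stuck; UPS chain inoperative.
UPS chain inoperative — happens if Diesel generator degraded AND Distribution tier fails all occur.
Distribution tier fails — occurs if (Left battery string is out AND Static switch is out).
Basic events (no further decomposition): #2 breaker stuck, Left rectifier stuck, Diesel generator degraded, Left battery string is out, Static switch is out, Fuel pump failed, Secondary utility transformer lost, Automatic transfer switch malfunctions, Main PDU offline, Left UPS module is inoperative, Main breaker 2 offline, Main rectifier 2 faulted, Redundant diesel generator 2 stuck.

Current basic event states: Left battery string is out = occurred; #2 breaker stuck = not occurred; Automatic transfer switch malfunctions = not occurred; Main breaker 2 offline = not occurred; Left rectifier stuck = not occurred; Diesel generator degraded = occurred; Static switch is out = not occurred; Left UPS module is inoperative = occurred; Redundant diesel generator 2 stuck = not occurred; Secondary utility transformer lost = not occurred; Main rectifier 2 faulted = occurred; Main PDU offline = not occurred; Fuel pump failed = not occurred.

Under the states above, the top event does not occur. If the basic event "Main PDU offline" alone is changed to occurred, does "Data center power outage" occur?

Counterfactual: set "Main PDU offline" to occurred.
Distribution tier fails [AND]: Left battery string is out=occurs, Static switch is out=not → not all inputs occur → does not occur.
UPS chain inoperative [AND]: Diesel generator degraded=occurs, Distribution tier fails=not → not all inputs occur → does not occur.
Bus A fails [OR]: #2 breaker stuck=not, Left rectifier stuck=not, UPS chain inoperative=not → no input occurs → does not occur.
Generator path lost [OR]: Fuel pump failed=not, Secondary utility transformer lost=not → no input occurs → does not occur.
Bus B lost [AND]: Main PDU offline=occurs, Left UPS module is inoperative=occurs, Main breaker 2 offline=not, Main rectifier 2 faulted=occurs → not all inputs occur → does not occur.
Utility feed fails [OR]: Automatic transfer switch malfunctions=not, Bus B lost=not, Redundant diesel generator 2 stuck=not → no input occurs → does not occur.
Data center power outage [OR]: Bus A fails=not, Generator path lost=not, Utility feed fails=not → no input occurs → does not occur.

No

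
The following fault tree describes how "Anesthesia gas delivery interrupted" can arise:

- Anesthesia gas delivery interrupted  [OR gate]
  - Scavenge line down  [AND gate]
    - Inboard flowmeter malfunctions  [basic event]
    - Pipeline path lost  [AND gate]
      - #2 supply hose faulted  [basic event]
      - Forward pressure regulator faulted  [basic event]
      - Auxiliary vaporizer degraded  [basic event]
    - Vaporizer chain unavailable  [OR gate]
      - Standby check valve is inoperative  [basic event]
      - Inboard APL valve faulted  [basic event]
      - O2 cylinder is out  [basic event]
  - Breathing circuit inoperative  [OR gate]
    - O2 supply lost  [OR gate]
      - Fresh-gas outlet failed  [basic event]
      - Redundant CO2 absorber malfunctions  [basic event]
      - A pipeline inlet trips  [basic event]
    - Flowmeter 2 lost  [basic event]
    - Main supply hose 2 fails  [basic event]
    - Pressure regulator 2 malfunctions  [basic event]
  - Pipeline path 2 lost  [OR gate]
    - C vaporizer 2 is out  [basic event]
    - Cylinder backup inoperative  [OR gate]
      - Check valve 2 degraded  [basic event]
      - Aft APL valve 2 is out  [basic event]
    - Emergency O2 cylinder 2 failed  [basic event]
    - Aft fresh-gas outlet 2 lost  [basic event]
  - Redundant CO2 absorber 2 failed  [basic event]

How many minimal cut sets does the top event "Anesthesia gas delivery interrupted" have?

15

Pipeline path lost [AND]: one cut set from each child combined → 1 × 1 × 1 = 1 cut set(s).
Vaporizer chain unavailable [OR]: union of children's cut sets → 3 cut set(s).
Scavenge line down [AND]: one cut set from each child combined → 1 × 1 × 3 = 3 cut set(s).
O2 supply lost [OR]: union of children's cut sets → 3 cut set(s).
Breathing circuit inoperative [OR]: union of children's cut sets → 6 cut set(s).
Cylinder backup inoperative [OR]: union of children's cut sets → 2 cut set(s).
Pipeline path 2 lost [OR]: union of children's cut sets → 5 cut set(s).
Anesthesia gas delivery interrupted [OR]: union of children's cut sets → 15 cut set(s).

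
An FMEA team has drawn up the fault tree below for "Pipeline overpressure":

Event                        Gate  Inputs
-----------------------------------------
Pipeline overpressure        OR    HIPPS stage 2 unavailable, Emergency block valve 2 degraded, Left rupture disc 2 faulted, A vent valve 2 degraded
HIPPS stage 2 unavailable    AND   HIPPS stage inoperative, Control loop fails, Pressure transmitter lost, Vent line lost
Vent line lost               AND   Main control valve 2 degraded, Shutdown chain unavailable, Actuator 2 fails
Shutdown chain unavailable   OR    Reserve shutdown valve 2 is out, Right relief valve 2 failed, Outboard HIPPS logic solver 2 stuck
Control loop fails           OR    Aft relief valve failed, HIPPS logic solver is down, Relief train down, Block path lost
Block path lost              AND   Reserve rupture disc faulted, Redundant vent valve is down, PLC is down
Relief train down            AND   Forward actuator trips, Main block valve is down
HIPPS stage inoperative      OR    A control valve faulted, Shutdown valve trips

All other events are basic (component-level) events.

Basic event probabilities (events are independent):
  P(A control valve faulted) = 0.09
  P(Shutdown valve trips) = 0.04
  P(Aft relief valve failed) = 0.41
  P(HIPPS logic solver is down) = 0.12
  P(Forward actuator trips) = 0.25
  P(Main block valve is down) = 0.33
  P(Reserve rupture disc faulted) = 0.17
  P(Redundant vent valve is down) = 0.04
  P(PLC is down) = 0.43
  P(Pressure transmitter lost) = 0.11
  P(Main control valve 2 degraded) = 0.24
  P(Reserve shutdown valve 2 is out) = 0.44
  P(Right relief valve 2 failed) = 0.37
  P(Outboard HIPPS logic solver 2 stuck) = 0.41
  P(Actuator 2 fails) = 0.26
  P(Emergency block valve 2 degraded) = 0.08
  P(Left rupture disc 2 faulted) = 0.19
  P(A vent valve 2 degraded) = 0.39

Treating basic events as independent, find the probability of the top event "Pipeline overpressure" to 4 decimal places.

P(HIPPS stage inoperative) [OR] = 1 − (1−0.09) × (1−0.04) = 0.126400
P(Relief train down) [AND] = 0.25 × 0.33 = 0.082500
P(Block path lost) [AND] = 0.17 × 0.04 × 0.43 = 0.002924
P(Control loop fails) [OR] = 1 − (1−0.41) × (1−0.12) × (1−0.082500) × (1−0.002924) = 0.525027
P(Shutdown chain unavailable) [OR] = 1 − (1−0.44) × (1−0.37) × (1−0.41) = 0.791848
P(Vent line lost) [AND] = 0.24 × 0.791848 × 0.26 = 0.049411
P(HIPPS stage 2 unavailable) [AND] = 0.126400 × 0.525027 × 0.11 × 0.049411 = 0.000361
P(Pipeline overpressure) [OR] = 1 − (1−0.000361) × (1−0.08) × (1−0.19) × (1−0.39) = 0.545592
Rounded to 4 decimal places: P(Pipeline overpressure) ≈ 0.5456.

0.5456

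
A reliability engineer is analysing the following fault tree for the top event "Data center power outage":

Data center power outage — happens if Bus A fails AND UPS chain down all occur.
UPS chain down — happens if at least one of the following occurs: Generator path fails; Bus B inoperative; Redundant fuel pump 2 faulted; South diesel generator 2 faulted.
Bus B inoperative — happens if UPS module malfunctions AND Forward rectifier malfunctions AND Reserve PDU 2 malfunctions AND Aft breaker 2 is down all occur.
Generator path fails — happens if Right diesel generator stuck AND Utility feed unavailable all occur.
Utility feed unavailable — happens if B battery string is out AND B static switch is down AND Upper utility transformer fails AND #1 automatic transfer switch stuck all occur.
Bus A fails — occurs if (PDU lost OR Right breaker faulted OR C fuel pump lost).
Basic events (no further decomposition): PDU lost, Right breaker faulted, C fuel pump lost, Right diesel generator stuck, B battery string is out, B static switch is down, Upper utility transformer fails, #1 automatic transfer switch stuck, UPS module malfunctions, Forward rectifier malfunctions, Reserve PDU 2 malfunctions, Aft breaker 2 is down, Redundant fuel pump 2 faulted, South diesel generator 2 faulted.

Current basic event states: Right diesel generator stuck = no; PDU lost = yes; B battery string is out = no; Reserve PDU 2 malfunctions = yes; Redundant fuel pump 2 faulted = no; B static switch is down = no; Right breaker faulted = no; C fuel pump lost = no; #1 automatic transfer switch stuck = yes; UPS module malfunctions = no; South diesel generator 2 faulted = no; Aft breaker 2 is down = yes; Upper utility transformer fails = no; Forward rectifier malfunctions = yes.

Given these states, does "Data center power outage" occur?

No

Bus A fails [OR]: PDU lost=occurs, Right breaker faulted=not, C fuel pump lost=not → at least one input occurs → occurs.
Utility feed unavailable [AND]: B battery string is out=not, B static switch is down=not, Upper utility transformer fails=not, #1 automatic transfer switch stuck=occurs → not all inputs occur → does not occur.
Generator path fails [AND]: Right diesel generator stuck=not, Utility feed unavailable=not → not all inputs occur → does not occur.
Bus B inoperative [AND]: UPS module malfunctions=not, Forward rectifier malfunctions=occurs, Reserve PDU 2 malfunctions=occurs, Aft breaker 2 is down=occurs → not all inputs occur → does not occur.
UPS chain down [OR]: Generator path fails=not, Bus B inoperative=not, Redundant fuel pump 2 faulted=not, South diesel generator 2 faulted=not → no input occurs → does not occur.
Data center power outage [AND]: Bus A fails=occurs, UPS chain down=not → not all inputs occur → does not occur.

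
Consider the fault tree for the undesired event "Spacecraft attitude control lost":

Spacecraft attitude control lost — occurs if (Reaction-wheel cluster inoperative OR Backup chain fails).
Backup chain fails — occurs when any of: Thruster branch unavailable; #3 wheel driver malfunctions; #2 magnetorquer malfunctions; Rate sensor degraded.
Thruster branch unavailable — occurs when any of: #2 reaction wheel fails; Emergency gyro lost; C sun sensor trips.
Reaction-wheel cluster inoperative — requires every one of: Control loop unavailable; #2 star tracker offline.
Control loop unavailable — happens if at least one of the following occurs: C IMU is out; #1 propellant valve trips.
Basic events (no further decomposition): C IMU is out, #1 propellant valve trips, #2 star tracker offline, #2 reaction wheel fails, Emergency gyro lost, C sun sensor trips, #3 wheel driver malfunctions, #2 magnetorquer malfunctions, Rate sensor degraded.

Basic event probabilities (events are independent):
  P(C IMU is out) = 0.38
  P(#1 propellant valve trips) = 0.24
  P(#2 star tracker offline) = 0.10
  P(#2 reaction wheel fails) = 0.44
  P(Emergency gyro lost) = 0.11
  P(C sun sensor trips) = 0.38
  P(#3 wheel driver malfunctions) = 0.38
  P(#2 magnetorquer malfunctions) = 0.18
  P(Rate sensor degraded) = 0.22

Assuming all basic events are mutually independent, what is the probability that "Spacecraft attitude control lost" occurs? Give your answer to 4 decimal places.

P(Control loop unavailable) [OR] = 1 − (1−0.38) × (1−0.24) = 0.528800
P(Reaction-wheel cluster inoperative) [AND] = 0.528800 × 0.10 = 0.052880
P(Thruster branch unavailable) [OR] = 1 − (1−0.44) × (1−0.11) × (1−0.38) = 0.690992
P(Backup chain fails) [OR] = 1 − (1−0.690992) × (1−0.38) × (1−0.18) × (1−0.22) = 0.877462
P(Spacecraft attitude control lost) [OR] = 1 − (1−0.052880) × (1−0.877462) = 0.883942
Rounded to 4 decimal places: P(Spacecraft attitude control lost) ≈ 0.8839.

0.8839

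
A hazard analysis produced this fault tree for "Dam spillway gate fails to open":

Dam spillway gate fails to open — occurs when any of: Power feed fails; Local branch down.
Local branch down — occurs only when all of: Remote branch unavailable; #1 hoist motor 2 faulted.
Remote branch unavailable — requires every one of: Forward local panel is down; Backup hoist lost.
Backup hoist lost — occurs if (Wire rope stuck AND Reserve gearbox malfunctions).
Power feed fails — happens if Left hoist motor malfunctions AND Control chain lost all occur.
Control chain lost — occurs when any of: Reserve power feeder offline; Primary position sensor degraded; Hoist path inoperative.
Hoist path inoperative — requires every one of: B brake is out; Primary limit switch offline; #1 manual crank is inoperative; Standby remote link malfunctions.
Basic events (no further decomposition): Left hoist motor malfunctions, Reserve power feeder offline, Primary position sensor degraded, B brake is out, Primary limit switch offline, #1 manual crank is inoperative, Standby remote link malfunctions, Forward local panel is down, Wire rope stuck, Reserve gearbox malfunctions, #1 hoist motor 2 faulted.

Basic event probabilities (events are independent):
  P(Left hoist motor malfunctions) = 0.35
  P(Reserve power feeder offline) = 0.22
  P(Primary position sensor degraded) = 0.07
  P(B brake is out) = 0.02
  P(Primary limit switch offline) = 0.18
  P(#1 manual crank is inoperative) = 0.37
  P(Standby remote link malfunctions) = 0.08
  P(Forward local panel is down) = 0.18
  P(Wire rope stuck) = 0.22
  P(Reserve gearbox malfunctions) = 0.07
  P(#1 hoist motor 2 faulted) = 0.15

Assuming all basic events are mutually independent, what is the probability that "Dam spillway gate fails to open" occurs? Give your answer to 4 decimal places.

0.0965

P(Hoist path inoperative) [AND] = 0.02 × 0.18 × 0.37 × 0.08 = 0.000107
P(Control chain lost) [OR] = 1 − (1−0.22) × (1−0.07) × (1−0.000107) = 0.274678
P(Power feed fails) [AND] = 0.35 × 0.274678 = 0.096137
P(Backup hoist lost) [AND] = 0.22 × 0.07 = 0.015400
P(Remote branch unavailable) [AND] = 0.18 × 0.015400 = 0.002772
P(Local branch down) [AND] = 0.002772 × 0.15 = 0.000416
P(Dam spillway gate fails to open) [OR] = 1 − (1−0.096137) × (1−0.000416) = 0.096513
Rounded to 4 decimal places: P(Dam spillway gate fails to open) ≈ 0.0965.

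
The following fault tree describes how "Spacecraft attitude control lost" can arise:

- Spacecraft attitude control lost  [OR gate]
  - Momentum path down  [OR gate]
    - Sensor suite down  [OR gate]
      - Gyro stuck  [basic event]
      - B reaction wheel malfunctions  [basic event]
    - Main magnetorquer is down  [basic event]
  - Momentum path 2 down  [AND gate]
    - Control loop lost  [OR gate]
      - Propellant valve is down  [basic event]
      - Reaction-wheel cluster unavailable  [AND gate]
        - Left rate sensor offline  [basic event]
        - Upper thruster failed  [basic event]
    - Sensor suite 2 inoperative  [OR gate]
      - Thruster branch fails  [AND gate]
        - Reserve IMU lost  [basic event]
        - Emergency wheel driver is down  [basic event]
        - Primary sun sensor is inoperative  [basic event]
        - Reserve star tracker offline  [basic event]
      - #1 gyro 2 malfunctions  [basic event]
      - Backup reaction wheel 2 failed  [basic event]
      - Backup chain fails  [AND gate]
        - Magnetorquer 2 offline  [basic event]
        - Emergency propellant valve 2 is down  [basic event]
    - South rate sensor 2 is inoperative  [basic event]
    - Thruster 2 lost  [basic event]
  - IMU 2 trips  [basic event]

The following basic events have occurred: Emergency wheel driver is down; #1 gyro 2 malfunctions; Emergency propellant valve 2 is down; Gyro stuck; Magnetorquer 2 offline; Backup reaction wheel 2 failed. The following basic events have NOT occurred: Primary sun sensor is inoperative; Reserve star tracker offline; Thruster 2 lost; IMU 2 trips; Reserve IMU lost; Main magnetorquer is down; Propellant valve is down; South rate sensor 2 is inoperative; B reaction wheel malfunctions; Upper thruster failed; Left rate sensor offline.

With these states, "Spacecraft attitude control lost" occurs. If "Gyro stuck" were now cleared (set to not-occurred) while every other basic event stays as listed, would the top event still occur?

Counterfactual: set "Gyro stuck" to not occurred.
Sensor suite down [OR]: Gyro stuck=not, B reaction wheel malfunctions=not → no input occurs → does not occur.
Momentum path down [OR]: Sensor suite down=not, Main magnetorquer is down=not → no input occurs → does not occur.
Reaction-wheel cluster unavailable [AND]: Left rate sensor offline=not, Upper thruster failed=not → not all inputs occur → does not occur.
Control loop lost [OR]: Propellant valve is down=not, Reaction-wheel cluster unavailable=not → no input occurs → does not occur.
Thruster branch fails [AND]: Reserve IMU lost=not, Emergency wheel driver is down=occurs, Primary sun sensor is inoperative=not, Reserve star tracker offline=not → not all inputs occur → does not occur.
Backup chain fails [AND]: Magnetorquer 2 offline=occurs, Emergency propellant valve 2 is down=occurs → all inputs occur → occurs.
Sensor suite 2 inoperative [OR]: Thruster branch fails=not, #1 gyro 2 malfunctions=occurs, Backup reaction wheel 2 failed=occurs, Backup chain fails=occurs → at least one input occurs → occurs.
Momentum path 2 down [AND]: Control loop lost=not, Sensor suite 2 inoperative=occurs, South rate sensor 2 is inoperative=not, Thruster 2 lost=not → not all inputs occur → does not occur.
Spacecraft attitude control lost [OR]: Momentum path down=not, Momentum path 2 down=not, IMU 2 trips=not → no input occurs → does not occur.

No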